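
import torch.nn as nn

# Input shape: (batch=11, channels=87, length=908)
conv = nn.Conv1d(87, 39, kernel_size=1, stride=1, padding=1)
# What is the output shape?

Input shape: (11, 87, 908)
Output shape: (11, 39, 910)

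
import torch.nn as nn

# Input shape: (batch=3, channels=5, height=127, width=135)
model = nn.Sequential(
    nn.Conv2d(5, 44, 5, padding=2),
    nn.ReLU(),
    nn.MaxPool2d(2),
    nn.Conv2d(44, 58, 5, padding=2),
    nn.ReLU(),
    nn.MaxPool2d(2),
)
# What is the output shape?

Input shape: (3, 5, 127, 135)
  -> after first Conv2d: (3, 44, 127, 135)
  -> after first MaxPool2d: (3, 44, 63, 67)
  -> after second Conv2d: (3, 58, 63, 67)
Output shape: (3, 58, 31, 33)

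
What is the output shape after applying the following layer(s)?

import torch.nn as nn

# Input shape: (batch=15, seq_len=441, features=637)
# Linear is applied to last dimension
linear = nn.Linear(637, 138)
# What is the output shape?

Input shape: (15, 441, 637)
Output shape: (15, 441, 138)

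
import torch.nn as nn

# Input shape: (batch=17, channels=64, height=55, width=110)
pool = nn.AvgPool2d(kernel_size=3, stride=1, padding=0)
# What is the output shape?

Input shape: (17, 64, 55, 110)
Output shape: (17, 64, 53, 108)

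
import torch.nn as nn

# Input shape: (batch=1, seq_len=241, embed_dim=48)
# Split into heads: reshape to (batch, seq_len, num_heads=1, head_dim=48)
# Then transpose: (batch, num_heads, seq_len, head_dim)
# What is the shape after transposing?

Input shape: (1, 241, 48)
  -> after reshape: (1, 241, 1, 48)
Output shape: (1, 1, 241, 48)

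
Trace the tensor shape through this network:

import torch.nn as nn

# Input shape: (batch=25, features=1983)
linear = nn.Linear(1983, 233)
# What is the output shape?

Input shape: (25, 1983)
Output shape: (25, 233)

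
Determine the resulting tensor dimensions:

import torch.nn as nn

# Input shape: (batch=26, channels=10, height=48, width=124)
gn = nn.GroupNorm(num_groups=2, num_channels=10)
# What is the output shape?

Input shape: (26, 10, 48, 124)
Output shape: (26, 10, 48, 124)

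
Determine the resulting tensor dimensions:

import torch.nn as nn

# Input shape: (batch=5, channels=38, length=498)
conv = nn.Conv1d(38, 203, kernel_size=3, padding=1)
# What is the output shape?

Input shape: (5, 38, 498)
Output shape: (5, 203, 498)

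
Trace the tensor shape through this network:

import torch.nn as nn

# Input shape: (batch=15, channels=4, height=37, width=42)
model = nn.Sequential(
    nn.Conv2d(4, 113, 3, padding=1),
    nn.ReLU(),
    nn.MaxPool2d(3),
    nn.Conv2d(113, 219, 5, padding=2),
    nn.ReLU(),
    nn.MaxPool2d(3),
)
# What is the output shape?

Input shape: (15, 4, 37, 42)
  -> after first Conv2d: (15, 113, 37, 42)
  -> after first MaxPool2d: (15, 113, 12, 14)
  -> after second Conv2d: (15, 219, 12, 14)
Output shape: (15, 219, 4, 4)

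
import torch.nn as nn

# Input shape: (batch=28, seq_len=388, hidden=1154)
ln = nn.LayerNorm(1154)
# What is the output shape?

Input shape: (28, 388, 1154)
Output shape: (28, 388, 1154)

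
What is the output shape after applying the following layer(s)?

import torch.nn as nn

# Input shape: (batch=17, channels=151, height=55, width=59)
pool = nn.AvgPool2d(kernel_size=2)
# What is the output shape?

Input shape: (17, 151, 55, 59)
Output shape: (17, 151, 27, 29)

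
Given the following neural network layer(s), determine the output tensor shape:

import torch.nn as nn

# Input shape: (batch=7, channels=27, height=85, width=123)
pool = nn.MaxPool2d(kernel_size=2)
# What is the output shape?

Input shape: (7, 27, 85, 123)
Output shape: (7, 27, 42, 61)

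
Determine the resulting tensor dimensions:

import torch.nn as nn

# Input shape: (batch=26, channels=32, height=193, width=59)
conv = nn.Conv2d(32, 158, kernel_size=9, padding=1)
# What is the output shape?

Input shape: (26, 32, 193, 59)
Output shape: (26, 158, 187, 53)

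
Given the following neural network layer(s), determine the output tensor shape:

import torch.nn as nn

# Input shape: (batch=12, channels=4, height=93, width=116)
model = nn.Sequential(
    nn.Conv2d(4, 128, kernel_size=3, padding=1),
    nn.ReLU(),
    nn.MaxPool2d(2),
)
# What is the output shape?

Input shape: (12, 4, 93, 116)
  -> after Conv2d: (12, 128, 93, 116)
  -> after ReLU: (12, 128, 93, 116)
Output shape: (12, 128, 46, 58)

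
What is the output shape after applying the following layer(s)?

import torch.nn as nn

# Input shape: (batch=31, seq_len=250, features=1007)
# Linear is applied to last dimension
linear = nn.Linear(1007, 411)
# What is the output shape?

Input shape: (31, 250, 1007)
Output shape: (31, 250, 411)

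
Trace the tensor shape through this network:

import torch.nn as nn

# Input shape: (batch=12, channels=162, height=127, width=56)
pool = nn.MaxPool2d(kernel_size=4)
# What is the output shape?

Input shape: (12, 162, 127, 56)
Output shape: (12, 162, 31, 14)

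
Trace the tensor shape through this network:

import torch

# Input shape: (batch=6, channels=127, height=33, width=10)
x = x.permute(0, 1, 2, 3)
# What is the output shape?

Input shape: (6, 127, 33, 10)
Output shape: (6, 127, 33, 10)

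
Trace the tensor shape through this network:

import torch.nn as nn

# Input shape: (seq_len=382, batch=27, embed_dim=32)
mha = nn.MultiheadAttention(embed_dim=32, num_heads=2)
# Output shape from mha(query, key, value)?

Input shape: (382, 27, 32)
Output shape: (382, 27, 32)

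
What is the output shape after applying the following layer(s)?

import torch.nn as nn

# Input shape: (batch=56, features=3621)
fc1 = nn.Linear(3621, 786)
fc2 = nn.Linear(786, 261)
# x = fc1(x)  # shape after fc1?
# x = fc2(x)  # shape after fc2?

Input shape: (56, 3621)
  -> after fc1: (56, 786)
Output shape: (56, 261)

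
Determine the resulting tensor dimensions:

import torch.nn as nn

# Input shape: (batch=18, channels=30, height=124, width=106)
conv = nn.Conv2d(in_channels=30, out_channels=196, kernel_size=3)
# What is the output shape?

Input shape: (18, 30, 124, 106)
Output shape: (18, 196, 122, 104)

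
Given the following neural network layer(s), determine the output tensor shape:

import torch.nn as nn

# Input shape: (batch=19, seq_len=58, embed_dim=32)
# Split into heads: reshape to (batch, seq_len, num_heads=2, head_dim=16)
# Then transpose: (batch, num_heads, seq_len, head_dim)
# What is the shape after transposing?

Input shape: (19, 58, 32)
  -> after reshape: (19, 58, 2, 16)
Output shape: (19, 2, 58, 16)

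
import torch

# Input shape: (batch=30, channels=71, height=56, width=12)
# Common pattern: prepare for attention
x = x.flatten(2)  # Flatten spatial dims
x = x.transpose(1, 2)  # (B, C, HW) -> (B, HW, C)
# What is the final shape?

Input shape: (30, 71, 56, 12)
  -> after flatten(2): (30, 71, 672)
Output shape: (30, 672, 71)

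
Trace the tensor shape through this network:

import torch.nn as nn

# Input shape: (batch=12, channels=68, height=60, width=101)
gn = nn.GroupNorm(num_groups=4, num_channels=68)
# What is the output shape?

Input shape: (12, 68, 60, 101)
Output shape: (12, 68, 60, 101)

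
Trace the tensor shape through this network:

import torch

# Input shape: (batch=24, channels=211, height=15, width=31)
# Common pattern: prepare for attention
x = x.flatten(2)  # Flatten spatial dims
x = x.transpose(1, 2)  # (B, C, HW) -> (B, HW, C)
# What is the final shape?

Input shape: (24, 211, 15, 31)
  -> after flatten(2): (24, 211, 465)
Output shape: (24, 465, 211)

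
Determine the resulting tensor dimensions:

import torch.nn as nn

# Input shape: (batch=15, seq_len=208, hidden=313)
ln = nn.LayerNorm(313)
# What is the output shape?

Input shape: (15, 208, 313)
Output shape: (15, 208, 313)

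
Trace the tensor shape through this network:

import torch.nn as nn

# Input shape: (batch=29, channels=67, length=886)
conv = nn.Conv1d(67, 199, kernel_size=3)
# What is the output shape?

Input shape: (29, 67, 886)
Output shape: (29, 199, 884)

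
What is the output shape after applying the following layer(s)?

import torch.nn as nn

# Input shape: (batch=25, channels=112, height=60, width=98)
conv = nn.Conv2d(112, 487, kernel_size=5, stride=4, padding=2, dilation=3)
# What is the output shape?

Input shape: (25, 112, 60, 98)
Output shape: (25, 487, 13, 23)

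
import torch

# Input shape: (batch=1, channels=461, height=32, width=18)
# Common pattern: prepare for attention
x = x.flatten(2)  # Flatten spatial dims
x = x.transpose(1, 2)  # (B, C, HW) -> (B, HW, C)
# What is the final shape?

Input shape: (1, 461, 32, 18)
  -> after flatten(2): (1, 461, 576)
Output shape: (1, 576, 461)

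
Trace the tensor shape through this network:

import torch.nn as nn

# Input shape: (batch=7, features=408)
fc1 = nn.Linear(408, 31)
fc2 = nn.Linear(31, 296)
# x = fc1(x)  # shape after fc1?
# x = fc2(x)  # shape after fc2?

Input shape: (7, 408)
  -> after fc1: (7, 31)
Output shape: (7, 296)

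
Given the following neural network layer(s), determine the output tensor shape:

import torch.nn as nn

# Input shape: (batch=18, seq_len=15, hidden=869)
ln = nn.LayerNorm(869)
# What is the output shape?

Input shape: (18, 15, 869)
Output shape: (18, 15, 869)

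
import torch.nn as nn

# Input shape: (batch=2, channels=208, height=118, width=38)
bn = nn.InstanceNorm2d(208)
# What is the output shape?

Input shape: (2, 208, 118, 38)
Output shape: (2, 208, 118, 38)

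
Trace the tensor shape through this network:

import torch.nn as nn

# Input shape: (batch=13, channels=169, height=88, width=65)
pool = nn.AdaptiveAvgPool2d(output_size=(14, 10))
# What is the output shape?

Input shape: (13, 169, 88, 65)
Output shape: (13, 169, 14, 10)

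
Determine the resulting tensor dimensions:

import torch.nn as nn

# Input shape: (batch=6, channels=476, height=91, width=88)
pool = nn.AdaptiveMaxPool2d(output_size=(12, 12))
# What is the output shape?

Input shape: (6, 476, 91, 88)
Output shape: (6, 476, 12, 12)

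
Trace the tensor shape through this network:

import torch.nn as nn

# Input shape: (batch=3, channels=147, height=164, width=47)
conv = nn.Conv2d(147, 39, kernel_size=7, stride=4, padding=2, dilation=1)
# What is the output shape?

Input shape: (3, 147, 164, 47)
Output shape: (3, 39, 41, 12)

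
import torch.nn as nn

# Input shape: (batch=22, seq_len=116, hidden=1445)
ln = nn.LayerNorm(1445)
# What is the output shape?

Input shape: (22, 116, 1445)
Output shape: (22, 116, 1445)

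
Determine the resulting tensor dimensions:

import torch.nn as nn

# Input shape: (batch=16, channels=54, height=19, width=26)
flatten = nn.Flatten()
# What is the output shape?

Input shape: (16, 54, 19, 26)
Output shape: (16, 26676)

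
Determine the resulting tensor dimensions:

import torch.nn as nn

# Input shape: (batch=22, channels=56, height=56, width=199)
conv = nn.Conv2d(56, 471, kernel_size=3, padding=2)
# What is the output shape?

Input shape: (22, 56, 56, 199)
Output shape: (22, 471, 58, 201)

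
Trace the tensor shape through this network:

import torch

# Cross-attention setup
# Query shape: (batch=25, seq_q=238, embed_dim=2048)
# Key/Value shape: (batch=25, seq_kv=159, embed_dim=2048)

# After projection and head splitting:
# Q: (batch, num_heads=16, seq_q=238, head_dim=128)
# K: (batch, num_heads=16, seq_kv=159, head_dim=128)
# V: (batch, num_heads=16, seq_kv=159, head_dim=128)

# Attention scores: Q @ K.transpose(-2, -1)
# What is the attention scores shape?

Input shape: (25, 238, 2048)
Output shape: (25, 16, 238, 159)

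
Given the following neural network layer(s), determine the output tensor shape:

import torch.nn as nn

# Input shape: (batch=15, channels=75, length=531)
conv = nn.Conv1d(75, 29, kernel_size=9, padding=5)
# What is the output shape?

Input shape: (15, 75, 531)
Output shape: (15, 29, 533)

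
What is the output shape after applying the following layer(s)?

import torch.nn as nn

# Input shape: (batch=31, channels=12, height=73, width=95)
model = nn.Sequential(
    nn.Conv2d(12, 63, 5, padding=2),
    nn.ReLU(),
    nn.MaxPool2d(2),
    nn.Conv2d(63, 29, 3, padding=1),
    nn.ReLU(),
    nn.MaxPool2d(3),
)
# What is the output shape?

Input shape: (31, 12, 73, 95)
  -> after first Conv2d: (31, 63, 73, 95)
  -> after first MaxPool2d: (31, 63, 36, 47)
  -> after second Conv2d: (31, 29, 36, 47)
Output shape: (31, 29, 12, 15)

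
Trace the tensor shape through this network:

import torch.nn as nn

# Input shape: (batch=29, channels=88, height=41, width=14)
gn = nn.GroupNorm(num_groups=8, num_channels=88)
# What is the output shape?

Input shape: (29, 88, 41, 14)
Output shape: (29, 88, 41, 14)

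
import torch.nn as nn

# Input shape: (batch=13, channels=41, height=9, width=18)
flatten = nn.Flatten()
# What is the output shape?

Input shape: (13, 41, 9, 18)
Output shape: (13, 6642)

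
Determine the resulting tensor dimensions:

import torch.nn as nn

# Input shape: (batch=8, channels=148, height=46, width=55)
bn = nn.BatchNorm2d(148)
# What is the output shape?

Input shape: (8, 148, 46, 55)
Output shape: (8, 148, 46, 55)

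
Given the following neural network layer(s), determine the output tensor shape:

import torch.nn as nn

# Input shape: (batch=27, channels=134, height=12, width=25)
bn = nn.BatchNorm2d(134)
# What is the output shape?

Input shape: (27, 134, 12, 25)
Output shape: (27, 134, 12, 25)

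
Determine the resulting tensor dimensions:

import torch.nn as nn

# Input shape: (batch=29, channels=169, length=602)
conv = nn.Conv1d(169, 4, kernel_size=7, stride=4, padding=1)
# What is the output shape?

Input shape: (29, 169, 602)
Output shape: (29, 4, 150)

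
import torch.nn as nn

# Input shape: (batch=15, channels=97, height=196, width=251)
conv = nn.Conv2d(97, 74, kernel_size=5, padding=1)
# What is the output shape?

Input shape: (15, 97, 196, 251)
Output shape: (15, 74, 194, 249)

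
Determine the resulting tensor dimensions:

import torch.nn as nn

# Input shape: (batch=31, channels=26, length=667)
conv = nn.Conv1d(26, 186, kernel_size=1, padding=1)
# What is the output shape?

Input shape: (31, 26, 667)
Output shape: (31, 186, 669)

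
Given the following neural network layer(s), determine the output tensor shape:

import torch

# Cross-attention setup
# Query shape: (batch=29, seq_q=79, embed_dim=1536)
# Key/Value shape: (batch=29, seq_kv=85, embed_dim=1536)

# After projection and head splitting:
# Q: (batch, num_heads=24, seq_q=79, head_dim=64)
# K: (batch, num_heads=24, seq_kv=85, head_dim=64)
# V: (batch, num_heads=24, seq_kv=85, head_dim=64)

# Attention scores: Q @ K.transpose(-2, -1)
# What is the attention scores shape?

Input shape: (29, 79, 1536)
Output shape: (29, 24, 79, 85)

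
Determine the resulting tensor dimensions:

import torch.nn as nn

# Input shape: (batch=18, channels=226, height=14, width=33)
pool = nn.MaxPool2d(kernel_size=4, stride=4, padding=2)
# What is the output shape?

Input shape: (18, 226, 14, 33)
Output shape: (18, 226, 4, 9)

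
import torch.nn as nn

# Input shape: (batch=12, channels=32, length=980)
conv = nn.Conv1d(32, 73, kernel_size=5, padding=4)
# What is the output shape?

Input shape: (12, 32, 980)
Output shape: (12, 73, 984)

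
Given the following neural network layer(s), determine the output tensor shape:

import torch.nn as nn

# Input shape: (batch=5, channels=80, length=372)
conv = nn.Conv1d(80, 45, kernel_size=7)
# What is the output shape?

Input shape: (5, 80, 372)
Output shape: (5, 45, 366)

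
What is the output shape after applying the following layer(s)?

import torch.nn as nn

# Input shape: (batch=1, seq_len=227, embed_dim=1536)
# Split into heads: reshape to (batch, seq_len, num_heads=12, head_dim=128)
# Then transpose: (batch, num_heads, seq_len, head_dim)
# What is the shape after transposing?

Input shape: (1, 227, 1536)
  -> after reshape: (1, 227, 12, 128)
Output shape: (1, 12, 227, 128)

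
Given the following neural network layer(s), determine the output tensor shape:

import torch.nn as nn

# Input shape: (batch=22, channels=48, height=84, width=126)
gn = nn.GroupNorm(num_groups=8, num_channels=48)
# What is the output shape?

Input shape: (22, 48, 84, 126)
Output shape: (22, 48, 84, 126)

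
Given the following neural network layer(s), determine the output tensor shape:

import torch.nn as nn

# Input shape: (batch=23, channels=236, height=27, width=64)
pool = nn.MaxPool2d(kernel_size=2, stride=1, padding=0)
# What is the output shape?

Input shape: (23, 236, 27, 64)
Output shape: (23, 236, 26, 63)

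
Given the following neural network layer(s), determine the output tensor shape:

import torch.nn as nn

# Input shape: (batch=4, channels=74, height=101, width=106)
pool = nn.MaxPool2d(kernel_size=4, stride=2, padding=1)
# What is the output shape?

Input shape: (4, 74, 101, 106)
Output shape: (4, 74, 50, 53)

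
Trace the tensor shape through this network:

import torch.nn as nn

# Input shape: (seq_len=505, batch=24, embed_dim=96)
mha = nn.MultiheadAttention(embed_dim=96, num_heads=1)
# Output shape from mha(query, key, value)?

Input shape: (505, 24, 96)
Output shape: (505, 24, 96)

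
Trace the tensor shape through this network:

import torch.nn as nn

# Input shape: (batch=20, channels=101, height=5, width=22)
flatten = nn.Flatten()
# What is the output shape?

Input shape: (20, 101, 5, 22)
Output shape: (20, 11110)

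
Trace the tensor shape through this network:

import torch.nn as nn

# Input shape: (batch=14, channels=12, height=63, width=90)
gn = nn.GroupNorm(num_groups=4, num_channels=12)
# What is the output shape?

Input shape: (14, 12, 63, 90)
Output shape: (14, 12, 63, 90)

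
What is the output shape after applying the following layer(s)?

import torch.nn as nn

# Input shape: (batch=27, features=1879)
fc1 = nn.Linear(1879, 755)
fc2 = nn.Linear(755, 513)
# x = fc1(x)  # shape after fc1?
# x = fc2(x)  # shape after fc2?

Input shape: (27, 1879)
  -> after fc1: (27, 755)
Output shape: (27, 513)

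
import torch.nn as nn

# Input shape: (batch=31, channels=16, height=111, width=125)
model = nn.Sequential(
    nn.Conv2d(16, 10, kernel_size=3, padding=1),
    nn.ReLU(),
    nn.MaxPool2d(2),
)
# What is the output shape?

Input shape: (31, 16, 111, 125)
  -> after Conv2d: (31, 10, 111, 125)
  -> after ReLU: (31, 10, 111, 125)
Output shape: (31, 10, 55, 62)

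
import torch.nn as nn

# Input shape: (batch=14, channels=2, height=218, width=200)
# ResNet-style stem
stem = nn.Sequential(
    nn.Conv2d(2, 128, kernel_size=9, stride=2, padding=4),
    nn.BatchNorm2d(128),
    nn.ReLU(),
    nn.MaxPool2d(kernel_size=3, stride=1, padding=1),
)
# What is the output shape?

Input shape: (14, 2, 218, 200)
  -> after Conv2d 9x9 stride=2: (14, 128, 109, 100)
Output shape: (14, 128, 109, 100)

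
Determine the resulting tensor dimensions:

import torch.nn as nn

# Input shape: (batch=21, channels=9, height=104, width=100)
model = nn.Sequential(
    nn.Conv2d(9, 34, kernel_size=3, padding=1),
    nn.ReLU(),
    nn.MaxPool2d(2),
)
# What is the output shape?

Input shape: (21, 9, 104, 100)
  -> after Conv2d: (21, 34, 104, 100)
  -> after ReLU: (21, 34, 104, 100)
Output shape: (21, 34, 52, 50)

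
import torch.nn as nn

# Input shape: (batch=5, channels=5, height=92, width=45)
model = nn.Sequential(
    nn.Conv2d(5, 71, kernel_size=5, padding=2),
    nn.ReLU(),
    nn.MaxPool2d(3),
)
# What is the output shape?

Input shape: (5, 5, 92, 45)
  -> after Conv2d: (5, 71, 92, 45)
  -> after ReLU: (5, 71, 92, 45)
Output shape: (5, 71, 30, 15)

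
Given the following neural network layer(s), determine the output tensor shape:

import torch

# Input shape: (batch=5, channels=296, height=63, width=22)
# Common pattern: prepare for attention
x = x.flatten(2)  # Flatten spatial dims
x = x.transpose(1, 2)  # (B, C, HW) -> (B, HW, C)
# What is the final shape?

Input shape: (5, 296, 63, 22)
  -> after flatten(2): (5, 296, 1386)
Output shape: (5, 1386, 296)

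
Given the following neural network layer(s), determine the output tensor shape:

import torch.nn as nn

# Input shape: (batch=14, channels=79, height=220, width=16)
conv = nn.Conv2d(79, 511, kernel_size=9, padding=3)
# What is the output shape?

Input shape: (14, 79, 220, 16)
Output shape: (14, 511, 218, 14)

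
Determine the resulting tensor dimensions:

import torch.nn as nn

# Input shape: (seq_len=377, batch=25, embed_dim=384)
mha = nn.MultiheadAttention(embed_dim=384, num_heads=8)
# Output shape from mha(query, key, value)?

Input shape: (377, 25, 384)
Output shape: (377, 25, 384)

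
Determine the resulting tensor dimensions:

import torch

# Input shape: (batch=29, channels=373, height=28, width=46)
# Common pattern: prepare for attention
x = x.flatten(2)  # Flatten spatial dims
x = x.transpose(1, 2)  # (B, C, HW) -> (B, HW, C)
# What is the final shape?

Input shape: (29, 373, 28, 46)
  -> after flatten(2): (29, 373, 1288)
Output shape: (29, 1288, 373)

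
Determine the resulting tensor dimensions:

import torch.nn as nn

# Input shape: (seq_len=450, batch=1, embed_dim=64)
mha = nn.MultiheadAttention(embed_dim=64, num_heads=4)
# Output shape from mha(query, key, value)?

Input shape: (450, 1, 64)
Output shape: (450, 1, 64)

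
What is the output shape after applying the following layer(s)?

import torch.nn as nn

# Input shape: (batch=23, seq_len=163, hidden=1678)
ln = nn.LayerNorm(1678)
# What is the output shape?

Input shape: (23, 163, 1678)
Output shape: (23, 163, 1678)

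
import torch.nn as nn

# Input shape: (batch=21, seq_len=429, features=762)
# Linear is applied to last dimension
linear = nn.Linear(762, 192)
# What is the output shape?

Input shape: (21, 429, 762)
Output shape: (21, 429, 192)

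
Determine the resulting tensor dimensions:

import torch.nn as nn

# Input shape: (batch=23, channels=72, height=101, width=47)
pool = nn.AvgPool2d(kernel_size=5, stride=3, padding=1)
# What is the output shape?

Input shape: (23, 72, 101, 47)
Output shape: (23, 72, 33, 15)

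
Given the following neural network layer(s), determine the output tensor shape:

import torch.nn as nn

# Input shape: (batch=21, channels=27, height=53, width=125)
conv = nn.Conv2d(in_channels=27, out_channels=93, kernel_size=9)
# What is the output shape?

Input shape: (21, 27, 53, 125)
Output shape: (21, 93, 45, 117)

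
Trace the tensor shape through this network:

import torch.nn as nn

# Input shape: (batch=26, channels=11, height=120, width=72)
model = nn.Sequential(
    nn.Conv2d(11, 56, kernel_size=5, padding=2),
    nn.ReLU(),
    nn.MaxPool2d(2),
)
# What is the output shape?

Input shape: (26, 11, 120, 72)
  -> after Conv2d: (26, 56, 120, 72)
  -> after ReLU: (26, 56, 120, 72)
Output shape: (26, 56, 60, 36)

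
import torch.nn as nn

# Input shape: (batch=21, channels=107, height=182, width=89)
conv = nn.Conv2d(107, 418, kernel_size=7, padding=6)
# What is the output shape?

Input shape: (21, 107, 182, 89)
Output shape: (21, 418, 188, 95)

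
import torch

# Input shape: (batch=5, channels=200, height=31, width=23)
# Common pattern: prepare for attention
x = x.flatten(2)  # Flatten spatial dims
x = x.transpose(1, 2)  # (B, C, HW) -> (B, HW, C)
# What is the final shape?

Input shape: (5, 200, 31, 23)
  -> after flatten(2): (5, 200, 713)
Output shape: (5, 713, 200)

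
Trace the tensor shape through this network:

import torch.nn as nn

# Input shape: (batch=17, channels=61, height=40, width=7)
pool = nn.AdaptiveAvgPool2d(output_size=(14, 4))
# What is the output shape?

Input shape: (17, 61, 40, 7)
Output shape: (17, 61, 14, 4)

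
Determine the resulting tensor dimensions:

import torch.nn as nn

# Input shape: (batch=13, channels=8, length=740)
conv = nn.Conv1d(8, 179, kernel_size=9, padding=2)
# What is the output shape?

Input shape: (13, 8, 740)
Output shape: (13, 179, 736)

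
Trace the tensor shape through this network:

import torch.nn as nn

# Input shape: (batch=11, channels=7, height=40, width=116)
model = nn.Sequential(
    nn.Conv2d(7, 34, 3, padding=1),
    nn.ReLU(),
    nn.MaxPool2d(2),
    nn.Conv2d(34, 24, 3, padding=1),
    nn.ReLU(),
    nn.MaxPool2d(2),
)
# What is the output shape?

Input shape: (11, 7, 40, 116)
  -> after first Conv2d: (11, 34, 40, 116)
  -> after first MaxPool2d: (11, 34, 20, 58)
  -> after second Conv2d: (11, 24, 20, 58)
Output shape: (11, 24, 10, 29)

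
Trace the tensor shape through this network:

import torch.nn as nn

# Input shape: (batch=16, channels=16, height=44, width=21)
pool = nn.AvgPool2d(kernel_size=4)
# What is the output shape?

Input shape: (16, 16, 44, 21)
Output shape: (16, 16, 11, 5)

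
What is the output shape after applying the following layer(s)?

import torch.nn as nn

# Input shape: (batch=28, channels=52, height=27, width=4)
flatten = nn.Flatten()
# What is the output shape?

Input shape: (28, 52, 27, 4)
Output shape: (28, 5616)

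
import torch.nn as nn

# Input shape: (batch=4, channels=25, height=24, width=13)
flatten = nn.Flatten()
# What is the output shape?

Input shape: (4, 25, 24, 13)
Output shape: (4, 7800)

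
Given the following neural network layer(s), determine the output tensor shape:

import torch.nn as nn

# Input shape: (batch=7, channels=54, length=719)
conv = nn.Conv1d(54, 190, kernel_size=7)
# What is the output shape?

Input shape: (7, 54, 719)
Output shape: (7, 190, 713)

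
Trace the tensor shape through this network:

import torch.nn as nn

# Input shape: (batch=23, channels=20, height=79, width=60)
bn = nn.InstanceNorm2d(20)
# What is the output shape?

Input shape: (23, 20, 79, 60)
Output shape: (23, 20, 79, 60)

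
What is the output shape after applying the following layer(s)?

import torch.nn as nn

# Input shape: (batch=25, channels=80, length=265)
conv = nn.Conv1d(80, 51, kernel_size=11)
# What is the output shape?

Input shape: (25, 80, 265)
Output shape: (25, 51, 255)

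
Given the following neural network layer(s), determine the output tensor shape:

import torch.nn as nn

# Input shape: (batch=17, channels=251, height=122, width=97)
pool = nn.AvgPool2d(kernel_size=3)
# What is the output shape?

Input shape: (17, 251, 122, 97)
Output shape: (17, 251, 40, 32)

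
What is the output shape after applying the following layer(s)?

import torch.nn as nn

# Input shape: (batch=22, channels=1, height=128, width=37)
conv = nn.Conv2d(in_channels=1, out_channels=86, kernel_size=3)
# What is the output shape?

Input shape: (22, 1, 128, 37)
Output shape: (22, 86, 126, 35)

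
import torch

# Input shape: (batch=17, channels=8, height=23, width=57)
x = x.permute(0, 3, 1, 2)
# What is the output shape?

Input shape: (17, 8, 23, 57)
Output shape: (17, 57, 8, 23)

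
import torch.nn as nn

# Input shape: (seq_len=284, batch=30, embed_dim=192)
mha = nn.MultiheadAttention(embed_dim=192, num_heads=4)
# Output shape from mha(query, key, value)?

Input shape: (284, 30, 192)
Output shape: (284, 30, 192)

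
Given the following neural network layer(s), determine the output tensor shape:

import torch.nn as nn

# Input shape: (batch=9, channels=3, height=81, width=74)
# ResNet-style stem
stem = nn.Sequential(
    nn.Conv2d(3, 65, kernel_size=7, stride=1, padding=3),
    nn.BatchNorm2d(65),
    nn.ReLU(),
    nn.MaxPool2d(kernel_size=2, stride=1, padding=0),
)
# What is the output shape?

Input shape: (9, 3, 81, 74)
  -> after Conv2d 7x7 stride=1: (9, 65, 81, 74)
Output shape: (9, 65, 80, 73)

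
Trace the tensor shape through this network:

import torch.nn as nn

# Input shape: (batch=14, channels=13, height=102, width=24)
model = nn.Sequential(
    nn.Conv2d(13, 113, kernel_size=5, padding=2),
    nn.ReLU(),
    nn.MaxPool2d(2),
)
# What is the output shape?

Input shape: (14, 13, 102, 24)
  -> after Conv2d: (14, 113, 102, 24)
  -> after ReLU: (14, 113, 102, 24)
Output shape: (14, 113, 51, 12)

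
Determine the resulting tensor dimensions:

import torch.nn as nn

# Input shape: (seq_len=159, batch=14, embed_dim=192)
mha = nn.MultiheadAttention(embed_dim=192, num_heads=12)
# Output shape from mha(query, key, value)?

Input shape: (159, 14, 192)
Output shape: (159, 14, 192)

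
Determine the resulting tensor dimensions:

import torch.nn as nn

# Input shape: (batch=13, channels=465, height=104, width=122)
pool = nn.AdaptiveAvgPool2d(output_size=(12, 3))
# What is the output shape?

Input shape: (13, 465, 104, 122)
Output shape: (13, 465, 12, 3)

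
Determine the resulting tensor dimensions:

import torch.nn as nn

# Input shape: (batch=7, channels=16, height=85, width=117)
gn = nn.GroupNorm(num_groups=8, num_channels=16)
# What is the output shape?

Input shape: (7, 16, 85, 117)
Output shape: (7, 16, 85, 117)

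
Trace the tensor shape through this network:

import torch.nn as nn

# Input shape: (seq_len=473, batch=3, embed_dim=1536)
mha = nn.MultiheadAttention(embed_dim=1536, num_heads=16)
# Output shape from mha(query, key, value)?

Input shape: (473, 3, 1536)
Output shape: (473, 3, 1536)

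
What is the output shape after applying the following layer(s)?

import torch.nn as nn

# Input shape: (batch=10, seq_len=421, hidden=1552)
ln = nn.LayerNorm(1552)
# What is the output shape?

Input shape: (10, 421, 1552)
Output shape: (10, 421, 1552)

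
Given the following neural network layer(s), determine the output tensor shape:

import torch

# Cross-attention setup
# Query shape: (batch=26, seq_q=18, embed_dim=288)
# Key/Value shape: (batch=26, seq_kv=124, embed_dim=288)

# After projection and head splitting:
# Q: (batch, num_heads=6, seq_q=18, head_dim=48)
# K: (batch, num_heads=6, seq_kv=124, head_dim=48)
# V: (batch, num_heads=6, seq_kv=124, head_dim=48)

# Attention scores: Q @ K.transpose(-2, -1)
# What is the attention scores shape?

Input shape: (26, 18, 288)
Output shape: (26, 6, 18, 124)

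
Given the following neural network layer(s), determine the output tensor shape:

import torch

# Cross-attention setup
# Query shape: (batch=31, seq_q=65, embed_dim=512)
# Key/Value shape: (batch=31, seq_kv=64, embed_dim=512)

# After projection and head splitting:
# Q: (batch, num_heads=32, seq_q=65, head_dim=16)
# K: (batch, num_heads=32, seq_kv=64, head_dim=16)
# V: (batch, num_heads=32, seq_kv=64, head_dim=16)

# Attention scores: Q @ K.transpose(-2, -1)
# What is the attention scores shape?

Input shape: (31, 65, 512)
Output shape: (31, 32, 65, 64)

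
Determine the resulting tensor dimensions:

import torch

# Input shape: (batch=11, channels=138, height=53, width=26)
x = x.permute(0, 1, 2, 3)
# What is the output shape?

Input shape: (11, 138, 53, 26)
Output shape: (11, 138, 53, 26)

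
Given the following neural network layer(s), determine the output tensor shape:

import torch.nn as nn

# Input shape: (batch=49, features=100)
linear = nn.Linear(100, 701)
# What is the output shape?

Input shape: (49, 100)
Output shape: (49, 701)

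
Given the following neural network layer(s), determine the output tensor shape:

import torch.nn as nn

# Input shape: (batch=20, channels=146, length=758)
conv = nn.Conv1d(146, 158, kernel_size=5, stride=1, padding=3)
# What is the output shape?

Input shape: (20, 146, 758)
Output shape: (20, 158, 760)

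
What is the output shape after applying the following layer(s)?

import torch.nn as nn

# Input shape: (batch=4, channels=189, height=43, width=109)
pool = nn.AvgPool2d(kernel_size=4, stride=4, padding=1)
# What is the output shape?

Input shape: (4, 189, 43, 109)
Output shape: (4, 189, 11, 27)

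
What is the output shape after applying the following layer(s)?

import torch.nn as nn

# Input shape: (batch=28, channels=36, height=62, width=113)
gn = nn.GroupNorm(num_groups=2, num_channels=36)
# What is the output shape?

Input shape: (28, 36, 62, 113)
Output shape: (28, 36, 62, 113)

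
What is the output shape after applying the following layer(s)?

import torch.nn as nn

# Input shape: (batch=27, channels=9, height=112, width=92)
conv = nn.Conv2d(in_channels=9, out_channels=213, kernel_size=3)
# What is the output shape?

Input shape: (27, 9, 112, 92)
Output shape: (27, 213, 110, 90)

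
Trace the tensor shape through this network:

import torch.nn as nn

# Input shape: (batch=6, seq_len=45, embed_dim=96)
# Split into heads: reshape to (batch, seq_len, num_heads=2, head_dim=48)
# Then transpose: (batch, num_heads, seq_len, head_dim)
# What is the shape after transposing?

Input shape: (6, 45, 96)
  -> after reshape: (6, 45, 2, 48)
Output shape: (6, 2, 45, 48)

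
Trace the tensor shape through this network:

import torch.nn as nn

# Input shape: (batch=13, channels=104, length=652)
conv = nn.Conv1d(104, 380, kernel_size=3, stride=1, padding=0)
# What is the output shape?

Input shape: (13, 104, 652)
Output shape: (13, 380, 650)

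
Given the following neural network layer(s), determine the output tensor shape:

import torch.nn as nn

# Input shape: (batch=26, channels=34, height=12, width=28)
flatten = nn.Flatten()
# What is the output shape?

Input shape: (26, 34, 12, 28)
Output shape: (26, 11424)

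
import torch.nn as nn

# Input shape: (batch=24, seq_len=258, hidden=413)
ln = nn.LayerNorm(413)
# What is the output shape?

Input shape: (24, 258, 413)
Output shape: (24, 258, 413)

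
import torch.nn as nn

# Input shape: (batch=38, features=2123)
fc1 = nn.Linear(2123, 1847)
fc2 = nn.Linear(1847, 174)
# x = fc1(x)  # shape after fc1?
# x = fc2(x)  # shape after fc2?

Input shape: (38, 2123)
  -> after fc1: (38, 1847)
Output shape: (38, 174)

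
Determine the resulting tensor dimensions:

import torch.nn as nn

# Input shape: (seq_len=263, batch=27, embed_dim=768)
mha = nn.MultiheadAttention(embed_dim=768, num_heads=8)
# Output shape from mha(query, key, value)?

Input shape: (263, 27, 768)
Output shape: (263, 27, 768)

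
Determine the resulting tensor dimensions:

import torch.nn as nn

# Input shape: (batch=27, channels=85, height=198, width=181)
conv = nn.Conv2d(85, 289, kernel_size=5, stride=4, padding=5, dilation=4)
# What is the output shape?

Input shape: (27, 85, 198, 181)
Output shape: (27, 289, 48, 44)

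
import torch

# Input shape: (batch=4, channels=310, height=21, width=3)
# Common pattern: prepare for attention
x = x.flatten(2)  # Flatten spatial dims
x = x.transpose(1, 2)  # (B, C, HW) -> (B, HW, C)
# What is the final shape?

Input shape: (4, 310, 21, 3)
  -> after flatten(2): (4, 310, 63)
Output shape: (4, 63, 310)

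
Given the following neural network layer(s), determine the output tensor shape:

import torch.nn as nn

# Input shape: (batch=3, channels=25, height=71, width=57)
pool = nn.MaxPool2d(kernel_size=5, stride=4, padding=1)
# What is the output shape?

Input shape: (3, 25, 71, 57)
Output shape: (3, 25, 18, 14)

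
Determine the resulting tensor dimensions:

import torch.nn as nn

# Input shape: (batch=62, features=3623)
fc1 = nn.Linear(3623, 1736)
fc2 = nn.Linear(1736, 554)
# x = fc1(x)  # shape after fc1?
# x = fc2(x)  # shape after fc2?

Input shape: (62, 3623)
  -> after fc1: (62, 1736)
Output shape: (62, 554)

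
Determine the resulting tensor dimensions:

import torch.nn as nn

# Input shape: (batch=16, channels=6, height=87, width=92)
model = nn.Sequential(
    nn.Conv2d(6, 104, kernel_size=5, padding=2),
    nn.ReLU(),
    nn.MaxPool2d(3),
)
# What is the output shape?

Input shape: (16, 6, 87, 92)
  -> after Conv2d: (16, 104, 87, 92)
  -> after ReLU: (16, 104, 87, 92)
Output shape: (16, 104, 29, 30)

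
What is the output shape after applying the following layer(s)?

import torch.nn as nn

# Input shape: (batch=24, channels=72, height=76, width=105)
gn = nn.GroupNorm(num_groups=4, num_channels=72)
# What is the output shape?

Input shape: (24, 72, 76, 105)
Output shape: (24, 72, 76, 105)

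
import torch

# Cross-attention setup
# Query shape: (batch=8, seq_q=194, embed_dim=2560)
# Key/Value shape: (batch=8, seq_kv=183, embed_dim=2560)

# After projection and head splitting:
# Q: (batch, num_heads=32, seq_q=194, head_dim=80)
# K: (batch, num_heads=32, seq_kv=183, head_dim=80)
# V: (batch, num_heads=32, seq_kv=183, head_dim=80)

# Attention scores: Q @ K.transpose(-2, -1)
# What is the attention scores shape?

Input shape: (8, 194, 2560)
Output shape: (8, 32, 194, 183)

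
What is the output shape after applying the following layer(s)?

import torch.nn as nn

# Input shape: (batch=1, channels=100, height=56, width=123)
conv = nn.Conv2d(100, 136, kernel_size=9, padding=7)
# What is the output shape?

Input shape: (1, 100, 56, 123)
Output shape: (1, 136, 62, 129)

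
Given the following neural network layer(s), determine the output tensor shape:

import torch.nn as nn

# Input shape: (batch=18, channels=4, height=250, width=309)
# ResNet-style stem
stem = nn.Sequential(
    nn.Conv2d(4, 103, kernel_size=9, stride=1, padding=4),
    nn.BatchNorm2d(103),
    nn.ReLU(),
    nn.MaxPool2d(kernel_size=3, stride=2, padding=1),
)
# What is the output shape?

Input shape: (18, 4, 250, 309)
  -> after Conv2d 9x9 stride=1: (18, 103, 250, 309)
Output shape: (18, 103, 125, 155)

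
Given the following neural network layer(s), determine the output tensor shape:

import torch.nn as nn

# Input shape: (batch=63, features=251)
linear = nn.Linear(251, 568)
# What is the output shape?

Input shape: (63, 251)
Output shape: (63, 568)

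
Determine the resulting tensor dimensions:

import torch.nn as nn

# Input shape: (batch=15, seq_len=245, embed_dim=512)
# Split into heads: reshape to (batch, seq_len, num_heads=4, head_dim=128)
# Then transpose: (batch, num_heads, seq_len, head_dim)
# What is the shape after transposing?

Input shape: (15, 245, 512)
  -> after reshape: (15, 245, 4, 128)
Output shape: (15, 4, 245, 128)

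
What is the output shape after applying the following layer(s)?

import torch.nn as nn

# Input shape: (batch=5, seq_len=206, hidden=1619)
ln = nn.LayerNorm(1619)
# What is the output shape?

Input shape: (5, 206, 1619)
Output shape: (5, 206, 1619)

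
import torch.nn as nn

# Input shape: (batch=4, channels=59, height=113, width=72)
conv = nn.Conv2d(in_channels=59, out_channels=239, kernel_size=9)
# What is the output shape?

Input shape: (4, 59, 113, 72)
Output shape: (4, 239, 105, 64)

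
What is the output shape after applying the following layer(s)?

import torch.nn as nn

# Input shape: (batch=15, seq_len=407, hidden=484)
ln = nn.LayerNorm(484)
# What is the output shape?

Input shape: (15, 407, 484)
Output shape: (15, 407, 484)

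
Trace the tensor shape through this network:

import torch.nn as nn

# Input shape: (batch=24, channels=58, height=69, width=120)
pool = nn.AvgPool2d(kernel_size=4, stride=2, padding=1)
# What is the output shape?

Input shape: (24, 58, 69, 120)
Output shape: (24, 58, 34, 60)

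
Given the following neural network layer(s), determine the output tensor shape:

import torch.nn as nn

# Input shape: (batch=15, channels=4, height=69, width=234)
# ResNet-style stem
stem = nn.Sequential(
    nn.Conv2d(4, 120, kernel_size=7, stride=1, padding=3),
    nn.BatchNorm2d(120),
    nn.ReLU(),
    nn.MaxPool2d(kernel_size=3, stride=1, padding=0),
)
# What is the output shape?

Input shape: (15, 4, 69, 234)
  -> after Conv2d 7x7 stride=1: (15, 120, 69, 234)
Output shape: (15, 120, 67, 232)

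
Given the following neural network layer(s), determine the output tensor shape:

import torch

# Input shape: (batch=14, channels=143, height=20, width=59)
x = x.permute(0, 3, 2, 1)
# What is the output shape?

Input shape: (14, 143, 20, 59)
Output shape: (14, 59, 20, 143)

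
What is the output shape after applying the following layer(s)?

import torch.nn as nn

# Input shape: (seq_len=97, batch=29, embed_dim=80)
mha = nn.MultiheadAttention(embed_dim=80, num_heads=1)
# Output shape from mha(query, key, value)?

Input shape: (97, 29, 80)
Output shape: (97, 29, 80)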